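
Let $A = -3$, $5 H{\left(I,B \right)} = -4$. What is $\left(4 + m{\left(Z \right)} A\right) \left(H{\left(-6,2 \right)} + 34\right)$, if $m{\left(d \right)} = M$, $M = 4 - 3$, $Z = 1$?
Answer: $\frac{166}{5} \approx 33.2$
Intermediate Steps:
$H{\left(I,B \right)} = - \frac{4}{5}$ ($H{\left(I,B \right)} = \frac{1}{5} \left(-4\right) = - \frac{4}{5}$)
$M = 1$
$m{\left(d \right)} = 1$
$\left(4 + m{\left(Z \right)} A\right) \left(H{\left(-6,2 \right)} + 34\right) = \left(4 + 1 \left(-3\right)\right) \left(- \frac{4}{5} + 34\right) = \left(4 - 3\right) \frac{166}{5} = 1 \cdot \frac{166}{5} = \frac{166}{5}$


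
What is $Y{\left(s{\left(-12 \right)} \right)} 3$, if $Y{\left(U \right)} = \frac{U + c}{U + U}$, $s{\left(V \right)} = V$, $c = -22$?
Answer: $\frac{17}{4} \approx 4.25$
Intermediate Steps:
$Y{\left(U \right)} = \frac{-22 + U}{2 U}$ ($Y{\left(U \right)} = \frac{U - 22}{U + U} = \frac{-22 + U}{2 U}$)
$Y{\left(s{\left(-12 \right)} \right)} 3 = \frac{-22 - 12}{2 \left(-12\right)} 3 = \frac{1}{2} \left(- \frac{1}{12}\right) \left(-34\right) 3 = \frac{17}{12} \cdot 3 = \frac{17}{4}$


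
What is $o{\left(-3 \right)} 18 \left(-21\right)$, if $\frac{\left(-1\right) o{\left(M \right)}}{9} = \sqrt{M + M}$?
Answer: $3402 i \sqrt{6} \approx 8333.2 i$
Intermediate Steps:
$o{\left(M \right)} = - 9 \sqrt{2} \sqrt{M}$ ($o{\left(M \right)} = - 9 \sqrt{M + M} = - 9 \sqrt{2 M} = - 9 \sqrt{2} \sqrt{M}$)
$o{\left(-3 \right)} 18 \left(-21\right) = - 9 \sqrt{2} \sqrt{-3} \cdot 18 \left(-21\right) = - 9 \sqrt{2} i \sqrt{3} \cdot 18 \left(-21\right) = - 9 i \sqrt{6} \cdot 18 \left(-21\right) = - 162 i \sqrt{6} \left(-21\right) = 3402 i \sqrt{6}$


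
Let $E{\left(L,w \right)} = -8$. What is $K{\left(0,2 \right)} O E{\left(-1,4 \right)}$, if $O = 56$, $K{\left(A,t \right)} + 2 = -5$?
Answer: $3136$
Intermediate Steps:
$K{\left(A,t \right)} = -7$ ($K{\left(A,t \right)} = -2 - 5 = -7$)
$K{\left(0,2 \right)} O E{\left(-1,4 \right)} = \left(-7\right) 56 \left(-8\right) = \left(-392\right) \left(-8\right) = 3136$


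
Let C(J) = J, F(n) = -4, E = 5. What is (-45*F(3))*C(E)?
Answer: 900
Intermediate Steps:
(-45*F(3))*C(E) = -45*(-4)*5 = 180*5 = 900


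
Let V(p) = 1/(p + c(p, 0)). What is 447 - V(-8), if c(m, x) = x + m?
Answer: 7153/16 ≈ 447.06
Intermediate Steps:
c(m, x) = m + x
V(p) = 1/(2*p) (V(p) = 1/(p + (p + 0)) = 1/(p + p) = 1/(2*p))
447 - V(-8) = 447 - 1/(2*(-8)) = 447 - (-1)/(2*8) = 447 - 1*(-1/16) = 447 + 1/16 = 7153/16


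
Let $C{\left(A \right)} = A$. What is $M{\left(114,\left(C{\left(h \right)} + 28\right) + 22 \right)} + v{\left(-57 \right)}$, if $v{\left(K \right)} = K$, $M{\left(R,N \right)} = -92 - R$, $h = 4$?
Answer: $-263$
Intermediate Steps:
$M{\left(114,\left(C{\left(h \right)} + 28\right) + 22 \right)} + v{\left(-57 \right)} = \left(-92 - 114\right) - 57 = -206 - 57 = -263$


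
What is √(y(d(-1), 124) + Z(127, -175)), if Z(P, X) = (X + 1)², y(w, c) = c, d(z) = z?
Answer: 40*√19 ≈ 174.36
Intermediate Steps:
Z(P, X) = (1 + X)²
√(y(d(-1), 124) + Z(127, -175)) = √(124 + (1 - 175)²) = √(124 + (-174)²) = √(124 + 30276) = √30400 = 40*√19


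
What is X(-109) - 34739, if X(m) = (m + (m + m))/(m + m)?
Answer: -69475/2 ≈ -34738.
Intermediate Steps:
X(m) = 3/2 (X(m) = (m + 2*m)/((2*m)) = (3*m)*(1/(2*m)) = 3/2)
X(-109) - 34739 = 3/2 - 34739 = -69475/2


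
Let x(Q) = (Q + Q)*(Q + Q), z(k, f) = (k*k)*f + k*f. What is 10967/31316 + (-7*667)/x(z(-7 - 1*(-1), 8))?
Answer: 595145599/1803801600 ≈ 0.32994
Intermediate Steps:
z(k, f) = f*k + f*k² (z(k, f) = k²*f + f*k = f*k² + f*k = f*k + f*k²)
x(Q) = 4*Q² (x(Q) = (2*Q)*(2*Q) = 4*Q²)
10967/31316 + (-7*667)/x(z(-7 - 1*(-1), 8)) = 10967/31316 + (-7*667)/((4*(8*(-7 - 1*(-1))*(1 + (-7 - 1*(-1))))²)) = 10967*(1/31316) - 4669*1/(256*(1 + (-7 + 1))²*(-7 + 1)²) = 10967/31316 - 4669*1/(9216*(1 - 6)²) = 10967/31316 - 4669/(4*(8*(-6)*(-5))²) = 10967/31316 - 4669/(4*240²) = 10967/31316 - 4669/(4*57600) = 10967/31316 - 4669/230400 = 595145599/1803801600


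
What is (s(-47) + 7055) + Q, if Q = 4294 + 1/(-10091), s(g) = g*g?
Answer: 136813777/10091 ≈ 13558.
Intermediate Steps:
s(g) = g**2
Q = 43330753/10091 (Q = 4294 - 1/10091 = 43330753/10091 ≈ 4294.0)
(s(-47) + 7055) + Q = ((-47)**2 + 7055) + 43330753/10091 = (2209 + 7055) + 43330753/10091 = 9264 + 43330753/10091 = 136813777/10091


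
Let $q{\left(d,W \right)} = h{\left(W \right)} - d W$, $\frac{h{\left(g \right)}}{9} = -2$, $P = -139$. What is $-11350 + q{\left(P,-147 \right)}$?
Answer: $-31801$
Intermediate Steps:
$h{\left(g \right)} = -18$ ($h{\left(g \right)} = 9 \left(-2\right) = -18$)
$q{\left(d,W \right)} = -18 - W d$ ($q{\left(d,W \right)} = -18 - d W = -18 - W d$)
$-11350 + q{\left(P,-147 \right)} = -11350 - \left(18 - -20433\right) = -11350 - 20451 = -31801$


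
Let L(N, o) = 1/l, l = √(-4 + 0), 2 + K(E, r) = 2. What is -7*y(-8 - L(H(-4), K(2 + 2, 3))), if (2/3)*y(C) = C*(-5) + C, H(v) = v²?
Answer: -336 + 21*I ≈ -336.0 + 21.0*I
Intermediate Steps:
K(E, r) = 0 (K(E, r) = -2 + 2 = 0)
l = 2*I (l = √(-4) = 2*I ≈ 2.0*I)
L(N, o) = -I/2 (L(N, o) = 1/(2*I) = -I/2)
y(C) = -6*C (y(C) = 3*(C*(-5) + C)/2 = 3*(-5*C + C)/2 = 3*(-4*C)/2 = -6*C)
-7*y(-8 - L(H(-4), K(2 + 2, 3))) = -(-42)*(-8 - (-1)*I/2) = -(-42)*(-8 + I/2) = -7*(48 - 3*I) = -336 + 21*I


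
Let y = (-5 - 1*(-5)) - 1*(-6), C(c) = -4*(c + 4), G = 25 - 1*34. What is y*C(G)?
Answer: 120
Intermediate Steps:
G = -9 (G = 25 - 34 = -9)
C(c) = -16 - 4*c (C(c) = -4*(4 + c) = -16 - 4*c)
y = 6 (y = (-5 + 5) + 6 = 0 + 6 = 6)
y*C(G) = 6*(-16 - 4*(-9)) = 6*(-16 + 36) = 6*20 = 120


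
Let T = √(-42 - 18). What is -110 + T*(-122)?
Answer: -110 - 244*I*√15 ≈ -110.0 - 945.01*I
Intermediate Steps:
T = 2*I*√15 (T = √(-60) = 2*I*√15 ≈ 7.746*I)
-110 + T*(-122) = -110 + (2*I*√15)*(-122) = -110 - 244*I*√15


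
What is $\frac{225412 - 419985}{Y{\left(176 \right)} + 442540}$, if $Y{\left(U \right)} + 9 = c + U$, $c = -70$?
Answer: $- \frac{194573}{442637} \approx -0.43958$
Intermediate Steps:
$Y{\left(U \right)} = -79 + U$ ($Y{\left(U \right)} = -9 + \left(-70 + U\right) = -79 + U$)
$\frac{225412 - 419985}{Y{\left(176 \right)} + 442540} = \frac{225412 - 419985}{\left(-79 + 176\right) + 442540} = - \frac{194573}{97 + 442540} = - \frac{194573}{442637}$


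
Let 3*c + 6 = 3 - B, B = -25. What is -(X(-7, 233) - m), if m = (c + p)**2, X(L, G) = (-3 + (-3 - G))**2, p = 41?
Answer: -493064/9 ≈ -54785.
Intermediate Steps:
c = 22/3 (c = -2 + (3 - 1*(-25))/3 = -2 + (3 + 25)/3 = -2 + (1/3)*28 = -2 + 28/3 = 22/3 ≈ 7.3333)
X(L, G) = (-6 - G)**2
m = 21025/9 (m = (22/3 + 41)**2 = (145/3)**2 = 21025/9 ≈ 2336.1)
-(X(-7, 233) - m) = -((6 + 233)**2 - 1*21025/9) = -(239**2 - 21025/9) = -(57121 - 21025/9) = -1*493064/9 = -493064/9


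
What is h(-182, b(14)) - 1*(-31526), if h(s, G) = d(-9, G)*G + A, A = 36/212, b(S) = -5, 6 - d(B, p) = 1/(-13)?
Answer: 21700596/689 ≈ 31496.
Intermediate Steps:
d(B, p) = 79/13 (d(B, p) = 6 - 1/(-13) = 6 - 1*(-1/13) = 6 + 1/13 = 79/13)
A = 9/53 (A = 36*(1/212) = 9/53 ≈ 0.16981)
h(s, G) = 9/53 + 79*G/13 (h(s, G) = 79*G/13 + 9/53 = 9/53 + 79*G/13)
h(-182, b(14)) - 1*(-31526) = (9/53 + (79/13)*(-5)) - 1*(-31526) = (9/53 - 395/13) + 31526 = -20818/689 + 31526 = 21700596/689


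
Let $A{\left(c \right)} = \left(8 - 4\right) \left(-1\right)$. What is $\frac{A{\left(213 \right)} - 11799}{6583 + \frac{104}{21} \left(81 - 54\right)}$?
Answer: $- \frac{82621}{47017} \approx -1.7573$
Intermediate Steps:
$A{\left(c \right)} = -4$ ($A{\left(c \right)} = 4 \left(-1\right) = -4$)
$\frac{A{\left(213 \right)} - 11799}{6583 + \frac{104}{21} \left(81 - 54\right)} = \frac{-4 - 11799}{6583 + \frac{104}{21} \left(81 - 54\right)} = - \frac{11803}{6583 + 104 \cdot \frac{1}{21} \cdot 27} = - \frac{11803}{6583 + \frac{104}{21} \cdot 27} = - \frac{11803}{6583 + \frac{936}{7}} = - \frac{11803}{\frac{47017}{7}} = \left(-11803\right) \frac{7}{47017} = - \frac{82621}{47017}$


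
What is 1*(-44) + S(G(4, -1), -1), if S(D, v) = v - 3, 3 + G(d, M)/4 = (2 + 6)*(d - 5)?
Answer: -48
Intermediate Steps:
G(d, M) = -172 + 32*d (G(d, M) = -12 + 4*((2 + 6)*(d - 5)) = -12 + 4*(8*(-5 + d)) = -12 + 4*(-40 + 8*d) = -12 + (-160 + 32*d) = -172 + 32*d)
S(D, v) = -3 + v
1*(-44) + S(G(4, -1), -1) = 1*(-44) + (-3 - 1) = -44 - 4 = -48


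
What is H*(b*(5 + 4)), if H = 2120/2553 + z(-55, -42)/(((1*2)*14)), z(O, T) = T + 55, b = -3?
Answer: -832941/23828 ≈ -34.956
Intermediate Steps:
z(O, T) = 55 + T
H = 92549/71484 (H = 2120/2553 + (55 - 42)/(((1*2)*14)) = 2120*(1/2553) + 13/((2*14)) = 2120/2553 + 13/28 = 92549/71484 ≈ 1.2947)
H*(b*(5 + 4)) = 92549*(-3*(5 + 4))/71484 = 92549*(-3*9)/71484 = (92549/71484)*(-27) = -832941/23828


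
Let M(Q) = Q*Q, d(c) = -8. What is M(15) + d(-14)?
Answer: 217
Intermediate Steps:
M(Q) = Q²
M(15) + d(-14) = 15² - 8 = 225 - 8 = 217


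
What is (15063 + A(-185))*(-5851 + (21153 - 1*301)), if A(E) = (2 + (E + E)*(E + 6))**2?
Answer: 65804779997887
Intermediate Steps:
A(E) = (2 + 2*E*(6 + E))**2 (A(E) = (2 + (2*E)*(6 + E))**2 = (2 + 2*E*(6 + E))**2)
(15063 + A(-185))*(-5851 + (21153 - 1*301)) = (15063 + 4*(1 + (-185)**2 + 6*(-185))**2)*(-5851 + (21153 - 1*301)) = (15063 + 4*(1 + 34225 - 1110)**2)*(-5851 + (21153 - 301)) = (15063 + 4*33116**2)*(-5851 + 20852) = (15063 + 4*1096669456)*15001 = (15063 + 4386677824)*15001 = 4386692887*15001 = 65804779997887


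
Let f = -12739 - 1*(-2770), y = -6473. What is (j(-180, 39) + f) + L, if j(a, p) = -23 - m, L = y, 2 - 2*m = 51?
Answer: -32881/2 ≈ -16441.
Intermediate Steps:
m = -49/2 (m = 1 - 1/2*51 = 1 - 51/2 = -49/2 ≈ -24.500)
f = -9969 (f = -12739 + 2770 = -9969)
L = -6473
j(a, p) = 3/2 (j(a, p) = -23 - 1*(-49/2) = -23 + 49/2 = 3/2)
(j(-180, 39) + f) + L = (3/2 - 9969) - 6473 = -19935/2 - 6473 = -32881/2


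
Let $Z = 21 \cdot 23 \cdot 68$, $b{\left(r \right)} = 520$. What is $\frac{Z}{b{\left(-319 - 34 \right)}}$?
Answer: $\frac{8211}{130} \approx 63.162$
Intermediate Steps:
$Z = 32844$ ($Z = 483 \cdot 68 = 32844$)
$\frac{Z}{b{\left(-319 - 34 \right)}} = \frac{32844}{520} = 32844 \cdot \frac{1}{520} = \frac{8211}{130}$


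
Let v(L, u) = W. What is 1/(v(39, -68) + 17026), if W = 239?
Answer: 1/17265 ≈ 5.7921e-5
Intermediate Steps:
v(L, u) = 239
1/(v(39, -68) + 17026) = 1/(239 + 17026) = 1/17265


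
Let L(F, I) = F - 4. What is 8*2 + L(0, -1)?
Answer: 12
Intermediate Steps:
L(F, I) = -4 + F
8*2 + L(0, -1) = 8*2 + (-4 + 0) = 16 - 4 = 12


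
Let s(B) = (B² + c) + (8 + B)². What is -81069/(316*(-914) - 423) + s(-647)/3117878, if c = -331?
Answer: 491854532535/901836857866 ≈ 0.54539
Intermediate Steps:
s(B) = -331 + B² + (8 + B)² (s(B) = (B² - 331) + (8 + B)² = (-331 + B²) + (8 + B)² = -331 + B² + (8 + B)²)
-81069/(316*(-914) - 423) + s(-647)/3117878 = -81069/(316*(-914) - 423) + (-331 + (-647)² + (8 - 647)²)/3117878 = -81069/(-288824 - 423) + (-331 + 418609 + (-639)²)*(1/3117878) = -81069/(-289247) + (-331 + 418609 + 408321)*(1/3117878) = -81069*(-1/289247) + 826599*(1/3117878) = 81069/289247 + 826599/3117878 = 491854532535/901836857866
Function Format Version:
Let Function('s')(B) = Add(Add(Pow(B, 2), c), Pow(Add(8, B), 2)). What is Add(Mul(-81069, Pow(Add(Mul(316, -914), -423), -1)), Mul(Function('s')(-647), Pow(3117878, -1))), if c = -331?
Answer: Rational(491854532535, 901836857866) ≈ 0.54539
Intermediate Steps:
Function('s')(B) = Add(-331, Pow(B, 2), Pow(Add(8, B), 2)) (Function('s')(B) = Add(Add(Pow(B, 2), -331), Pow(Add(8, B), 2)) = Add(Add(-331, Pow(B, 2)), Pow(Add(8, B), 2)) = Add(-331, Pow(B, 2), Pow(Add(8, B), 2)))
Add(Mul(-81069, Pow(Add(Mul(316, -914), -423), -1)), Mul(Function('s')(-647), Pow(3117878, -1))) = Add(Mul(-81069, Pow(Add(Mul(316, -914), -423), -1)), Mul(Add(-331, Pow(-647, 2), Pow(Add(8, -647), 2)), Pow(3117878, -1))) = Add(Mul(-81069, Pow(Add(-288824, -423), -1)), Mul(Add(-331, 418609, Pow(-639, 2)), Rational(1, 3117878))) = Add(Mul(-81069, Pow(-289247, -1)), Mul(Add(-331, 418609, 408321), Rational(1, 3117878))) = Add(Mul(-81069, Rational(-1, 289247)), Mul(826599, Rational(1, 3117878))) = Add(Rational(81069, 289247), Rational(826599, 3117878)) = Rational(491854532535, 901836857866)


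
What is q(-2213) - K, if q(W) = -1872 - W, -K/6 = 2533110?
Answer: 15199001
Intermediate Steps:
K = -15198660 (K = -6*2533110 = -15198660)
q(-2213) - K = (-1872 - 1*(-2213)) - 1*(-15198660) = (-1872 + 2213) + 15198660 = 341 + 15198660 = 15199001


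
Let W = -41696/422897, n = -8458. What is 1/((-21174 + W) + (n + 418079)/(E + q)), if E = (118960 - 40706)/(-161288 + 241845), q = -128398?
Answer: -230217991681816/4875392911684204683 ≈ -4.7220e-5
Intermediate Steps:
W = -41696/422897 (W = -41696*1/422897 = -41696/422897 ≈ -0.098596)
E = 78254/80557 ≈ 0.97141
1/((-21174 + W) + (n + 418079)/(E + q)) = 1/((-21174 - 41696/422897) + (-8458 + 418079)/(78254/80557 - 128398)) = 1/(-8954462774/422897 + 409621/(-10343279432/80557)) = 1/(-8954462774/422897 + 409621*(-80557/10343279432)) = 1/(-8954462774/422897 - 1736728363/544383128) = 1/(-4875392911684204683/230217991681816) = -230217991681816/4875392911684204683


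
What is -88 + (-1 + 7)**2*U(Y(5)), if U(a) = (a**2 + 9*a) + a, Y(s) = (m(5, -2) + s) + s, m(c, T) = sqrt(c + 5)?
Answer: 7472 + 1080*sqrt(10) ≈ 10887.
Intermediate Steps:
m(c, T) = sqrt(5 + c)
Y(s) = sqrt(10) + 2*s (Y(s) = (sqrt(5 + 5) + s) + s = (sqrt(10) + s) + s = (s + sqrt(10)) + s = sqrt(10) + 2*s)
U(a) = a**2 + 10*a
-88 + (-1 + 7)**2*U(Y(5)) = -88 + (-1 + 7)**2*((sqrt(10) + 2*5)*(10 + (sqrt(10) + 2*5))) = -88 + 6**2*((sqrt(10) + 10)*(10 + (sqrt(10) + 10))) = -88 + 36*((10 + sqrt(10))*(10 + (10 + sqrt(10)))) = -88 + 36*((10 + sqrt(10))*(20 + sqrt(10))) = -88 + 36*(10 + sqrt(10))*(20 + sqrt(10))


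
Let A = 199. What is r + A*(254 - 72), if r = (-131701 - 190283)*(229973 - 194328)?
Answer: -11477083462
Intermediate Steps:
r = -11477119680 (r = -321984*35645 = -11477119680)
r + A*(254 - 72) = -11477119680 + 199*(254 - 72) = -11477119680 + 199*182 = -11477119680 + 36218 = -11477083462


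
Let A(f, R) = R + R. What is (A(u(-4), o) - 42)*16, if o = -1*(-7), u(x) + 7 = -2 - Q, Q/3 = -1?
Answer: -448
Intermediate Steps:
Q = -3 (Q = 3*(-1) = -3)
u(x) = -6 (u(x) = -7 + (-2 - 1*(-3)) = -7 + (-2 + 3) = -7 + 1 = -6)
o = 7
A(f, R) = 2*R
(A(u(-4), o) - 42)*16 = (2*7 - 42)*16 = (14 - 42)*16 = -28*16 = -448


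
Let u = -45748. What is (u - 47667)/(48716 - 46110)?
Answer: -93415/2606 ≈ -35.846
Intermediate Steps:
(u - 47667)/(48716 - 46110) = (-45748 - 47667)/(48716 - 46110) = -93415/2606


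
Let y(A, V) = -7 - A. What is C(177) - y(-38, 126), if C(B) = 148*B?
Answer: 26165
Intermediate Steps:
C(177) - y(-38, 126) = 148*177 - (-7 - 1*(-38)) = 26196 - (-7 + 38) = 26196 - 1*31 = 26196 - 31 = 26165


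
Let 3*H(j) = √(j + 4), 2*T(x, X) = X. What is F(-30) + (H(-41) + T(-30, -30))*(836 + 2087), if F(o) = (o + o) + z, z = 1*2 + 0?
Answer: -43903 + 2923*I*√37/3 ≈ -43903.0 + 5926.6*I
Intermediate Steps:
T(x, X) = X/2
H(j) = √(4 + j)/3 (H(j) = √(j + 4)/3 = √(4 + j)/3)
z = 2 (z = 2 + 0 = 2)
F(o) = 2 + 2*o (F(o) = (o + o) + 2 = 2*o + 2 = 2 + 2*o)
F(-30) + (H(-41) + T(-30, -30))*(836 + 2087) = (2 + 2*(-30)) + (√(4 - 41)/3 + (½)*(-30))*(836 + 2087) = (2 - 60) + (√(-37)/3 - 15)*2923 = -58 + ((I*√37)/3 - 15)*2923 = -58 + (I*√37/3 - 15)*2923 = -58 + (-15 + I*√37/3)*2923 = -58 + (-43845 + 2923*I*√37/3) = -43903 + 2923*I*√37/3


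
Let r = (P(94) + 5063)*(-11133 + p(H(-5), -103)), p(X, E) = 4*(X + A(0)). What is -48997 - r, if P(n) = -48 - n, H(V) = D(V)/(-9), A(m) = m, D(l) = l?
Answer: 492530044/9 ≈ 5.4726e+7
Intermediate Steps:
H(V) = -V/9 (H(V) = V/(-9) = V*(-1/9) = -V/9)
p(X, E) = 4*X (p(X, E) = 4*(X + 0) = 4*X)
r = -492971017/9 (r = ((-48 - 1*94) + 5063)*(-11133 + 4*(-1/9*(-5))) = ((-48 - 94) + 5063)*(-11133 + 4*(5/9)) = (-142 + 5063)*(-11133 + 20/9) = 4921*(-100177/9) = -492971017/9 ≈ -5.4775e+7)
-48997 - r = -48997 - 1*(-492971017/9) = -48997 + 492971017/9 = 492530044/9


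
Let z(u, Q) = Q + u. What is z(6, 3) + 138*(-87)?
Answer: -11997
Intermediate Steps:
z(6, 3) + 138*(-87) = (3 + 6) + 138*(-87) = 9 - 12006 = -11997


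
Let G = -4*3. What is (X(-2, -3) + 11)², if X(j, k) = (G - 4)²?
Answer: 71289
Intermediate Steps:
G = -12
X(j, k) = 256 (X(j, k) = (-12 - 4)² = (-16)² = 256)
(X(-2, -3) + 11)² = (256 + 11)² = 267² = 71289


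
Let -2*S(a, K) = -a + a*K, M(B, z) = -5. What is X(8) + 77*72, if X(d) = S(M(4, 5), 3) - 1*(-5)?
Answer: 5554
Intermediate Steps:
S(a, K) = a/2 - K*a/2 (S(a, K) = -(-a + a*K)/2 = -(-a + K*a)/2 = a/2 - K*a/2)
X(d) = 10 (X(d) = (1/2)*(-5)*(1 - 1*3) - 1*(-5) = (1/2)*(-5)*(1 - 3) + 5 = (1/2)*(-5)*(-2) + 5 = 5 + 5 = 10)
X(8) + 77*72 = 10 + 77*72 = 10 + 5544 = 5554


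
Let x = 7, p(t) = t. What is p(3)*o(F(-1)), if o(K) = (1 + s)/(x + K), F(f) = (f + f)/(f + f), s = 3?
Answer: 3/2 ≈ 1.5000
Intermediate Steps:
F(f) = 1 (F(f) = (2*f)/((2*f)) = (2*f)*(1/(2*f)) = 1)
o(K) = 4/(7 + K) (o(K) = (1 + 3)/(7 + K) = 4/(7 + K))
p(3)*o(F(-1)) = 3*(4/(7 + 1)) = 3*(4/8) = 3*(4*(⅛)) = 3*(½) = 3/2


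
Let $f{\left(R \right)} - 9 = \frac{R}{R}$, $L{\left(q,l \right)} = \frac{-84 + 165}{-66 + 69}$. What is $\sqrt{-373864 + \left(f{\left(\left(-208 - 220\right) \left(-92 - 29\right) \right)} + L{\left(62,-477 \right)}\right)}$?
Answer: $353 i \sqrt{3} \approx 611.41 i$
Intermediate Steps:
$L{\left(q,l \right)} = 27$ ($L{\left(q,l \right)} = \frac{81}{3} = 81 \cdot \frac{1}{3} = 27$)
$f{\left(R \right)} = 10$ ($f{\left(R \right)} = 9 + \frac{R}{R} = 9 + 1 = 10$)
$\sqrt{-373864 + \left(f{\left(\left(-208 - 220\right) \left(-92 - 29\right) \right)} + L{\left(62,-477 \right)}\right)} = \sqrt{-373864 + \left(10 + 27\right)} = \sqrt{-373864 + 37} = \sqrt{-373827} = 353 i \sqrt{3}$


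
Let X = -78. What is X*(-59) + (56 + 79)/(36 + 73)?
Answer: 501753/109 ≈ 4603.2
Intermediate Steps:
X*(-59) + (56 + 79)/(36 + 73) = -78*(-59) + (56 + 79)/(36 + 73) = 4602 + 135/109 = 501753/109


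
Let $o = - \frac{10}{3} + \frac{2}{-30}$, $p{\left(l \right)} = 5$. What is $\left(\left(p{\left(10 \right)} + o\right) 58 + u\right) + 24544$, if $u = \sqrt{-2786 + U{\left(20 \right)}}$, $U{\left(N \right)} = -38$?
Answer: $\frac{123184}{5} + 2 i \sqrt{706} \approx 24637.0 + 53.141 i$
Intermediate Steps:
$u = 2 i \sqrt{706}$ ($u = \sqrt{-2786 - 38} = \sqrt{-2824} = 2 i \sqrt{706} \approx 53.141 i$)
$o = - \frac{17}{5}$ ($o = \left(-10\right) \frac{1}{3} + 2 \left(- \frac{1}{30}\right) = - \frac{10}{3} - \frac{1}{15} = - \frac{17}{5} \approx -3.4$)
$\left(\left(p{\left(10 \right)} + o\right) 58 + u\right) + 24544 = \left(\left(5 - \frac{17}{5}\right) 58 + 2 i \sqrt{706}\right) + 24544 = \left(\frac{8}{5} \cdot 58 + 2 i \sqrt{706}\right) + 24544 = \left(\frac{464}{5} + 2 i \sqrt{706}\right) + 24544 = \frac{123184}{5} + 2 i \sqrt{706}$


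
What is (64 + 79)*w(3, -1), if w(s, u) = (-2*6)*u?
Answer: 1716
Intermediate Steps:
w(s, u) = -12*u
(64 + 79)*w(3, -1) = (64 + 79)*(-12*(-1)) = 143*12 = 1716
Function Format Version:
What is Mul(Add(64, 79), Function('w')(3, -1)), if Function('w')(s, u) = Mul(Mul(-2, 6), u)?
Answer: 1716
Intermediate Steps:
Function('w')(s, u) = Mul(-12, u)
Mul(Add(64, 79), Function('w')(3, -1)) = Mul(Add(64, 79), Mul(-12, -1)) = Mul(143, 12) = 1716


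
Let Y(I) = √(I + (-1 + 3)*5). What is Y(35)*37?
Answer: 111*√5 ≈ 248.20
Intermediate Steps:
Y(I) = √(10 + I) (Y(I) = √(I + 2*5) = √(I + 10) = √(10 + I))
Y(35)*37 = √(10 + 35)*37 = √45*37 = (3*√5)*37 = 111*√5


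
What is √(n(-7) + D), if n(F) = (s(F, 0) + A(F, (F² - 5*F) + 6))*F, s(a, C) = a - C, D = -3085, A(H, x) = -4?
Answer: 8*I*√47 ≈ 54.845*I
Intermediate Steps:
n(F) = F*(-4 + F) (n(F) = ((F - 1*0) - 4)*F = ((F + 0) - 4)*F = (F - 4)*F = (-4 + F)*F = F*(-4 + F))
√(n(-7) + D) = √(-7*(-4 - 7) - 3085) = √(-7*(-11) - 3085) = √(77 - 3085) = √(-3008) = 8*I*√47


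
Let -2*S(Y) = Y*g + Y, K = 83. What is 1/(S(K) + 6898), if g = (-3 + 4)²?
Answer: 1/6815 ≈ 0.00014674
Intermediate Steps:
g = 1 (g = 1² = 1)
S(Y) = -Y (S(Y) = -(Y*1 + Y)/2 = -(Y + Y)/2 = -Y)
1/(S(K) + 6898) = 1/(-1*83 + 6898) = 1/(-83 + 6898) = 1/6815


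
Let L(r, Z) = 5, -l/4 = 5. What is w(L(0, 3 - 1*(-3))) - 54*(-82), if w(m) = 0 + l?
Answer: 4408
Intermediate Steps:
l = -20 (l = -4*5 = -20)
w(m) = -20 (w(m) = 0 - 20 = -20)
w(L(0, 3 - 1*(-3))) - 54*(-82) = -20 - 54*(-82) = -20 + 4428 = 4408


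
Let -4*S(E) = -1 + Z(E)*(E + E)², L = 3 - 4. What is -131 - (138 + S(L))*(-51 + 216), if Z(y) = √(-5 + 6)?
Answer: -91109/4 ≈ -22777.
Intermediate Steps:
L = -1
Z(y) = 1 (Z(y) = √1 = 1)
S(E) = ¼ - E² (S(E) = -(-1 + 1*(E + E)²)/4 = -(-1 + 1*(2*E)²)/4 = -(-1 + 1*(4*E²))/4 = -(-1 + 4*E²)/4 = ¼ - E²)
-131 - (138 + S(L))*(-51 + 216) = -131 - (138 + (¼ - 1*(-1)²))*(-51 + 216) = -131 - (138 + (¼ - 1*1))*165 = -131 - (138 + (¼ - 1))*165 = -131 - (138 - ¾)*165 = -131 - 549*165/4 = -131 - 1*90585/4 = -131 - 90585/4 = -91109/4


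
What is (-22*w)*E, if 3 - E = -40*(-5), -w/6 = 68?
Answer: -1768272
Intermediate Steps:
w = -408 (w = -6*68 = -408)
E = -197 (E = 3 - (-40)*(-5) = 3 - 1*200 = 3 - 200 = -197)
(-22*w)*E = -22*(-408)*(-197) = 8976*(-197) = -1768272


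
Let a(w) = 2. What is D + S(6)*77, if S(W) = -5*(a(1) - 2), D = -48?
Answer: -48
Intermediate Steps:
S(W) = 0 (S(W) = -5*(2 - 2) = -5*0 = 0)
D + S(6)*77 = -48 + 0*77 = -48 + 0 = -48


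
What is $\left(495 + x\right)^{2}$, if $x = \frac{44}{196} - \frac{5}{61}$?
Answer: $\frac{2190343760361}{8934121} \approx 2.4517 \cdot 10^{5}$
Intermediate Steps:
$x = \frac{426}{2989}$ ($x = 44 \cdot \frac{1}{196} - \frac{5}{61} = \frac{11}{49} - \frac{5}{61} = \frac{426}{2989} \approx 0.14252$)
$\left(495 + x\right)^{2} = \left(495 + \frac{426}{2989}\right)^{2} = \left(\frac{1479981}{2989}\right)^{2} = \frac{2190343760361}{8934121}$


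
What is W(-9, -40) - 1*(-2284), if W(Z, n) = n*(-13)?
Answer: 2804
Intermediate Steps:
W(Z, n) = -13*n
W(-9, -40) - 1*(-2284) = -13*(-40) - 1*(-2284) = 520 + 2284 = 2804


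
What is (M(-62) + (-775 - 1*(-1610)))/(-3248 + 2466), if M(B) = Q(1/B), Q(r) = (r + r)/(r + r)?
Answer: -418/391 ≈ -1.0691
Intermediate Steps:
Q(r) = 1 (Q(r) = (2*r)/((2*r)) = (2*r)*(1/(2*r)) = 1)
M(B) = 1
(M(-62) + (-775 - 1*(-1610)))/(-3248 + 2466) = (1 + (-775 - 1*(-1610)))/(-3248 + 2466) = (1 + (-775 + 1610))/(-782) = (1 + 835)*(-1/782) = 836*(-1/782) = -418/391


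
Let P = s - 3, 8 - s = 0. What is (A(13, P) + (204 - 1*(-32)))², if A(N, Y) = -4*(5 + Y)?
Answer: 38416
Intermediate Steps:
s = 8 (s = 8 - 1*0 = 8 + 0 = 8)
P = 5 (P = 8 - 3 = 5)
A(N, Y) = -20 - 4*Y
(A(13, P) + (204 - 1*(-32)))² = ((-20 - 4*5) + (204 - 1*(-32)))² = ((-20 - 20) + (204 + 32))² = (-40 + 236)² = 196² = 38416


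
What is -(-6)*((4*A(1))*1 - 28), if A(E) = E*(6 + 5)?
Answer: 96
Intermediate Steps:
A(E) = 11*E (A(E) = E*11 = 11*E)
-(-6)*((4*A(1))*1 - 28) = -(-6)*((4*(11*1))*1 - 28) = -(-6)*((4*11)*1 - 28) = -(-6)*(44*1 - 28) = -(-6)*(44 - 28) = -(-6)*16 = -1*(-96) = 96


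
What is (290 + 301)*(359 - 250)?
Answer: 64419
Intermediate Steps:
(290 + 301)*(359 - 250) = 591*109 = 64419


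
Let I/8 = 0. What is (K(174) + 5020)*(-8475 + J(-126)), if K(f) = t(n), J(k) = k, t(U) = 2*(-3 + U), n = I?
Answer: -43125414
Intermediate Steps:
I = 0 (I = 8*0 = 0)
n = 0
t(U) = -6 + 2*U
K(f) = -6 (K(f) = -6 + 2*0 = -6 + 0 = -6)
(K(174) + 5020)*(-8475 + J(-126)) = (-6 + 5020)*(-8475 - 126) = 5014*(-8601) = -43125414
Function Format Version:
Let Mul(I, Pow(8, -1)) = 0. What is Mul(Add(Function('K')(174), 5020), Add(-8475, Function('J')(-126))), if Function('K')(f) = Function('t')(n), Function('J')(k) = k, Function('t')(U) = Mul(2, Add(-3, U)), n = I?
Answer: -43125414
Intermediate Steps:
I = 0 (I = Mul(8, 0) = 0)
n = 0
Function('t')(U) = Add(-6, Mul(2, U))
Function('K')(f) = -6 (Function('K')(f) = Add(-6, Mul(2, 0)) = Add(-6, 0) = -6)
Mul(Add(Function('K')(174), 5020), Add(-8475, Function('J')(-126))) = Mul(Add(-6, 5020), Add(-8475, -126)) = Mul(5014, -8601) = -43125414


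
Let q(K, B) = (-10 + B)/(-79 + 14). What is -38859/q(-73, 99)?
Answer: 2525835/89 ≈ 28380.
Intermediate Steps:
q(K, B) = 2/13 - B/65 (q(K, B) = (-10 + B)/(-65) = (-10 + B)*(-1/65) = 2/13 - B/65)
-38859/q(-73, 99) = -38859/(2/13 - 1/65*99) = -38859/(2/13 - 99/65) = -38859/(-89/65) = -38859*(-65/89) = 2525835/89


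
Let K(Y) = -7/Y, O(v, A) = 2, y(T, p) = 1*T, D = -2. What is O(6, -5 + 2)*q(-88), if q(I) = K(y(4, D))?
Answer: -7/2 ≈ -3.5000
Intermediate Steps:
y(T, p) = T
q(I) = -7/4
O(6, -5 + 2)*q(-88) = 2*(-7/4) = -7/2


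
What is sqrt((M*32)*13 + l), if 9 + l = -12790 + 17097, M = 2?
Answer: 3*sqrt(570) ≈ 71.624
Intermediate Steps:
l = 4298 (l = -9 + (-12790 + 17097) = -9 + 4307 = 4298)
sqrt((M*32)*13 + l) = sqrt((2*32)*13 + 4298) = sqrt(64*13 + 4298) = sqrt(832 + 4298) = sqrt(5130) = 3*sqrt(570)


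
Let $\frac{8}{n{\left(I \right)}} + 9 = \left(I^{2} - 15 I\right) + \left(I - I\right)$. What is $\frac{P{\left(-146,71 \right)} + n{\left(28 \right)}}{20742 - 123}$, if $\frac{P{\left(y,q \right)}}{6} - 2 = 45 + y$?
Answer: $- \frac{210862}{7319745} \approx -0.028807$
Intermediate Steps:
$n{\left(I \right)} = \frac{8}{-9 + I^{2} - 15 I}$ ($n{\left(I \right)} = \frac{8}{-9 + \left(\left(I^{2} - 15 I\right) + \left(I - I\right)\right)} = \frac{8}{-9 + \left(\left(I^{2} - 15 I\right) + 0\right)} = \frac{8}{-9 + \left(I^{2} - 15 I\right)} = \frac{8}{-9 + I^{2} - 15 I}$)
$P{\left(y,q \right)} = 282 + 6 y$ ($P{\left(y,q \right)} = 12 + 6 \left(45 + y\right) = 12 + \left(270 + 6 y\right) = 282 + 6 y$)
$\frac{P{\left(-146,71 \right)} + n{\left(28 \right)}}{20742 - 123} = \frac{\left(282 + 6 \left(-146\right)\right) + \frac{8}{-9 + 28^{2} - 420}}{20742 - 123} = \frac{\left(282 - 876\right) + \frac{8}{-9 + 784 - 420}}{20619} = \left(-594 + \frac{8}{355}\right) \frac{1}{20619} = \left(- \frac{210862}{355}\right) \frac{1}{20619} = - \frac{210862}{7319745}$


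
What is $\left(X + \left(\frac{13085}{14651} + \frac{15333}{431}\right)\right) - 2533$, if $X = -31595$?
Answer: $- \frac{215273736950}{6314581} \approx -34092.0$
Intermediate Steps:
$\left(X + \left(\frac{13085}{14651} + \frac{15333}{431}\right)\right) - 2533 = \left(-31595 + \left(\frac{13085}{14651} + \frac{15333}{431}\right)\right) - 2533 = \left(-31595 + \frac{230283418}{6314581}\right) - 2533 = - \frac{199278903277}{6314581} - 2533 = - \frac{215273736950}{6314581}$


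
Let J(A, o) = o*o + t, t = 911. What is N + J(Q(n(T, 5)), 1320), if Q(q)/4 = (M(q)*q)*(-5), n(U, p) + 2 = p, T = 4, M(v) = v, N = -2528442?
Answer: -785131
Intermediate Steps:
n(U, p) = -2 + p
Q(q) = -20*q² (Q(q) = 4*((q*q)*(-5)) = 4*(q²*(-5)) = 4*(-5*q²) = -20*q²)
J(A, o) = 911 + o² (J(A, o) = o*o + 911 = o² + 911 = 911 + o²)
N + J(Q(n(T, 5)), 1320) = -2528442 + (911 + 1320²) = -2528442 + (911 + 1742400) = -2528442 + 1743311 = -785131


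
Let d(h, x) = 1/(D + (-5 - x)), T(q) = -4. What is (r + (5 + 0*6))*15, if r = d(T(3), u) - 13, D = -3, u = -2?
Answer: -245/2 ≈ -122.50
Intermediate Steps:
d(h, x) = 1/(-8 - x) (d(h, x) = 1/(-3 + (-5 - x)) = 1/(-8 - x))
r = -79/6 (r = -1/(8 - 2) - 13 = -1/6 - 13 = -1*⅙ - 13 = -⅙ - 13 = -79/6 ≈ -13.167)
(r + (5 + 0*6))*15 = (-79/6 + (5 + 0*6))*15 = (-79/6 + (5 + 0))*15 = (-79/6 + 5)*15 = -49/6*15 = -245/2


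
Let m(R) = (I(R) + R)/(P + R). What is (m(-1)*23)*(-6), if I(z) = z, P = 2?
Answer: 276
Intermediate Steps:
m(R) = 2*R/(2 + R) (m(R) = (R + R)/(2 + R) = (2*R)/(2 + R) = 2*R/(2 + R))
(m(-1)*23)*(-6) = ((2*(-1)/(2 - 1))*23)*(-6) = ((2*(-1)/1)*23)*(-6) = ((2*(-1)*1)*23)*(-6) = -2*23*(-6) = -46*(-6) = 276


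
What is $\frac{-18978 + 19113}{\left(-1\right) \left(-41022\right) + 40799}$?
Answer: $\frac{135}{81821} \approx 0.0016499$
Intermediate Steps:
$\frac{-18978 + 19113}{\left(-1\right) \left(-41022\right) + 40799} = \frac{135}{41022 + 40799} = \frac{135}{81821}$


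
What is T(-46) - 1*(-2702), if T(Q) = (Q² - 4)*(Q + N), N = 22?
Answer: -47986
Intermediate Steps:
T(Q) = (-4 + Q²)*(22 + Q) (T(Q) = (Q² - 4)*(Q + 22) = (-4 + Q²)*(22 + Q))
T(-46) - 1*(-2702) = (-88 + (-46)³ - 4*(-46) + 22*(-46)²) - 1*(-2702) = (-88 - 97336 + 184 + 22*2116) + 2702 = (-88 - 97336 + 184 + 46552) + 2702 = -50688 + 2702 = -47986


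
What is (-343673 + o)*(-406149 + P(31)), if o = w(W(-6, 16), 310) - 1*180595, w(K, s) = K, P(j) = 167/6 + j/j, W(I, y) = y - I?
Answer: 638720618683/3 ≈ 2.1291e+11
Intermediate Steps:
P(j) = 173/6 (P(j) = 167*(⅙) + 1 = 167/6 + 1 = 173/6)
o = -180573 (o = (16 - 1*(-6)) - 1*180595 = (16 + 6) - 180595 = 22 - 180595 = -180573)
(-343673 + o)*(-406149 + P(31)) = (-343673 - 180573)*(-406149 + 173/6) = -524246*(-2436721/6) = 638720618683/3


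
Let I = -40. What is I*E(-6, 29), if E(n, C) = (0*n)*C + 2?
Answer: -80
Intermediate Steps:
E(n, C) = 2 (E(n, C) = 0*C + 2 = 0 + 2 = 2)
I*E(-6, 29) = -40*2 = -80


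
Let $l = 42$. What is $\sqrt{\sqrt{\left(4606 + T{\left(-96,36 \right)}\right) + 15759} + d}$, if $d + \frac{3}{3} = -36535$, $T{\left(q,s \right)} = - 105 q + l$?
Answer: $\sqrt{-36536 + \sqrt{30487}} \approx 190.69 i$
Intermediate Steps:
$T{\left(q,s \right)} = 42 - 105 q$ ($T{\left(q,s \right)} = - 105 q + 42 = 42 - 105 q$)
$d = -36536$ ($d = -1 - 36535 = -36536$)
$\sqrt{\sqrt{\left(4606 + T{\left(-96,36 \right)}\right) + 15759} + d} = \sqrt{\sqrt{\left(4606 + \left(42 - -10080\right)\right) + 15759} - 36536} = \sqrt{\sqrt{\left(4606 + \left(42 + 10080\right)\right) + 15759} - 36536} = \sqrt{\sqrt{\left(4606 + 10122\right) + 15759} - 36536} = \sqrt{\sqrt{14728 + 15759} - 36536} = \sqrt{\sqrt{30487} - 36536} = \sqrt{-36536 + \sqrt{30487}}$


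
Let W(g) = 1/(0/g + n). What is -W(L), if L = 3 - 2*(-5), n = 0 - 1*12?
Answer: 1/12 ≈ 0.083333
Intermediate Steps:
n = -12 (n = 0 - 12 = -12)
L = 13 (L = 3 + 10 = 13)
W(g) = -1/12 (W(g) = 1/(0/g - 12) = 1/(0 - 12) = 1/(-12) = -1/12)
-W(L) = -1*(-1/12) = 1/12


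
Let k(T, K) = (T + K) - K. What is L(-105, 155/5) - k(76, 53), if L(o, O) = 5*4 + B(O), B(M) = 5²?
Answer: -31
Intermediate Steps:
B(M) = 25
L(o, O) = 45 (L(o, O) = 5*4 + 25 = 20 + 25 = 45)
k(T, K) = T (k(T, K) = (K + T) - K = T)
L(-105, 155/5) - k(76, 53) = 45 - 1*76 = 45 - 76 = -31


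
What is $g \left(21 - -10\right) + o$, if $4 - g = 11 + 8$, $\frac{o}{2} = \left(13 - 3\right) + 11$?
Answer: $-423$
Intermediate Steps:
$o = 42$ ($o = 2 \left(\left(13 - 3\right) + 11\right) = 2 \left(10 + 11\right) = 2 \cdot 21 = 42$)
$g = -15$ ($g = 4 - \left(11 + 8\right) = 4 - 19 = -15$)
$g \left(21 - -10\right) + o = - 15 \left(21 - -10\right) + 42 = - 15 \left(21 + 10\right) + 42 = \left(-15\right) 31 + 42 = -465 + 42 = -423$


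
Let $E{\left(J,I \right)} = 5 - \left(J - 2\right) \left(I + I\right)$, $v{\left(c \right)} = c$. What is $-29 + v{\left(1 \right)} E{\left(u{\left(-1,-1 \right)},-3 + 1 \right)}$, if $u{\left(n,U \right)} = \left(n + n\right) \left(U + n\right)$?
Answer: $-16$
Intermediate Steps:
$u{\left(n,U \right)} = 2 n \left(U + n\right)$
$E{\left(J,I \right)} = 5 - 2 I \left(-2 + J\right)$ ($E{\left(J,I \right)} = 5 - \left(-2 + J\right) 2 I = 5 - 2 I \left(-2 + J\right)$)
$-29 + v{\left(1 \right)} E{\left(u{\left(-1,-1 \right)},-3 + 1 \right)} = -29 + 1 \left(5 + 4 \left(-3 + 1\right) - 2 \left(-3 + 1\right) 2 \left(-1\right) \left(-1 - 1\right)\right) = -29 + 1 \left(5 + 4 \left(-2\right) - - 4 \cdot 2 \left(-1\right) \left(-2\right)\right) = -29 + 1 \left(5 - 8 - \left(-4\right) 4\right) = -29 + 1 \left(5 - 8 + 16\right) = -29 + 1 \cdot 13 = -29 + 13 = -16$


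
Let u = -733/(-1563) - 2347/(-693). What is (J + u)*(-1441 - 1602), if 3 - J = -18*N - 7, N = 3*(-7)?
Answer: 400079623942/361053 ≈ 1.1081e+6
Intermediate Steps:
N = -21
J = -368 (J = 3 - (-18*(-21) - 7) = 3 - (378 - 7) = 3 - 1*371 = 3 - 371 = -368)
u = 1392110/361053 (u = -733*(-1/1563) - 2347*(-1/693) = 733/1563 + 2347/693 = 1392110/361053 ≈ 3.8557)
(J + u)*(-1441 - 1602) = (-368 + 1392110/361053)*(-1441 - 1602) = -131475394/361053*(-3043) = 400079623942/361053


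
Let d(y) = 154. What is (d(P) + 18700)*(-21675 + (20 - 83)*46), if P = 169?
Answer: -463299342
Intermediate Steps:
(d(P) + 18700)*(-21675 + (20 - 83)*46) = (154 + 18700)*(-21675 + (20 - 83)*46) = 18854*(-21675 - 63*46) = 18854*(-21675 - 2898) = 18854*(-24573) = -463299342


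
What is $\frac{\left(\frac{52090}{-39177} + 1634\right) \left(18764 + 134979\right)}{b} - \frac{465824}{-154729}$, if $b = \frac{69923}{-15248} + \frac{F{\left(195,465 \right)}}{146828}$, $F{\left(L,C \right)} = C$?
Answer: $- \frac{851644831681553046434632288}{15547902401304860373} \approx -5.4776 \cdot 10^{7}$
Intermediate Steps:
$b = - \frac{2564890981}{559708336}$ ($b = \frac{69923}{-15248} + \frac{465}{146828} = 69923 \left(- \frac{1}{15248}\right) + 465 \cdot \frac{1}{146828} = - \frac{69923}{15248} + \frac{465}{146828} = - \frac{2564890981}{559708336} \approx -4.5826$)
$\frac{\left(\frac{52090}{-39177} + 1634\right) \left(18764 + 134979\right)}{b} - \frac{465824}{-154729} = \frac{\left(\frac{52090}{-39177} + 1634\right) \left(18764 + 134979\right)}{- \frac{2564890981}{559708336}} - \frac{465824}{-154729} = \left(52090 \left(- \frac{1}{39177}\right) + 1634\right) 153743 \left(- \frac{559708336}{2564890981}\right) - - \frac{465824}{154729} = \left(- \frac{52090}{39177} + 1634\right) 153743 \left(- \frac{559708336}{2564890981}\right) + \frac{465824}{154729} = \frac{63963128}{39177} \cdot 153743 \left(- \frac{559708336}{2564890981}\right) + \frac{465824}{154729} = \frac{9833883188104}{39177} \left(- \frac{559708336}{2564890981}\right) + \frac{465824}{154729} = - \frac{5504106395632064834944}{100484733962637} + \frac{465824}{154729} = - \frac{851644831681553046434632288}{15547902401304860373}$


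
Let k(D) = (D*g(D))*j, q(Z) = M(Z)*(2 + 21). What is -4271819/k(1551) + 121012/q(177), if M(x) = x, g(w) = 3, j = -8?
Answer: 7298375279/50512968 ≈ 144.49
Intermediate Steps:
q(Z) = 23*Z (q(Z) = Z*(2 + 21) = Z*23 = 23*Z)
k(D) = -24*D (k(D) = (D*3)*(-8) = (3*D)*(-8) = -24*D)
-4271819/k(1551) + 121012/q(177) = -4271819/((-24*1551)) + 121012/((23*177)) = -4271819/(-37224) + 121012/4071 = -4271819*(-1/37224) + 121012*(1/4071) = 4271819/37224 + 121012/4071 = 7298375279/50512968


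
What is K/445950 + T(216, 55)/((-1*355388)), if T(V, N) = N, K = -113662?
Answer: -1837210823/7203876300 ≈ -0.25503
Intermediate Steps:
K/445950 + T(216, 55)/((-1*355388)) = -113662/445950 + 55/((-1*355388)) = -113662*1/445950 + 55/(-355388) = -56831/222975 + 55*(-1/355388) = -56831/222975 - 5/32308 = -1837210823/7203876300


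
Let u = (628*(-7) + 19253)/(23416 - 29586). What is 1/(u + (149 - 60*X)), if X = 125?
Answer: -6170/45370527 ≈ -0.00013599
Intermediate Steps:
u = -14857/6170 (u = (-4396 + 19253)/(-6170) = 14857*(-1/6170) = -14857/6170 ≈ -2.4079)
1/(u + (149 - 60*X)) = 1/(-14857/6170 + (149 - 60*125)) = 1/(-14857/6170 + (149 - 7500)) = 1/(-14857/6170 - 7351) = 1/(-45370527/6170) = -6170/45370527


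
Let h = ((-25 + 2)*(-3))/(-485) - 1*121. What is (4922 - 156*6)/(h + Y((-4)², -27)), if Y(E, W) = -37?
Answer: -1933210/76699 ≈ -25.205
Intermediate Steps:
h = -58754/485 (h = -23*(-3)*(-1/485) - 121 = 69*(-1/485) - 121 = -69/485 - 121 = -58754/485 ≈ -121.14)
(4922 - 156*6)/(h + Y((-4)², -27)) = (4922 - 156*6)/(-58754/485 - 37) = (4922 - 936)/(-76699/485) = 3986*(-485/76699) = -1933210/76699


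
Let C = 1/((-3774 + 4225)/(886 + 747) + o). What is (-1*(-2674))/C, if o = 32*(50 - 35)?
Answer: 2097194134/1633 ≈ 1.2843e+6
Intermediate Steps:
o = 480 (o = 32*15 = 480)
C = 1633/784291 (C = 1/((-3774 + 4225)/(886 + 747) + 480) = 1/(451/1633 + 480) = 1/(784291/1633) = 1633/784291 ≈ 0.0020821)
(-1*(-2674))/C = (-1*(-2674))/(1633/784291) = 2674*(784291/1633) = 2097194134/1633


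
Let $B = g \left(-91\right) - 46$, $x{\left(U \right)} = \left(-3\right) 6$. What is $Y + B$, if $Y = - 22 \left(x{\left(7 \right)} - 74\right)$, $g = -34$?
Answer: $5072$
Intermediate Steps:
$x{\left(U \right)} = -18$
$B = 3048$ ($B = \left(-34\right) \left(-91\right) - 46 = 3094 - 46 = 3048$)
$Y = 2024$ ($Y = - 22 \left(-18 - 74\right) = \left(-22\right) \left(-92\right) = 2024$)
$Y + B = 2024 + 3048 = 5072$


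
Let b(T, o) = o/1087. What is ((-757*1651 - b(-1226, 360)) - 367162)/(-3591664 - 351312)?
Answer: 1757645663/4286014912 ≈ 0.41009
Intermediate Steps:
b(T, o) = o/1087 (b(T, o) = o*(1/1087) = o/1087)
((-757*1651 - b(-1226, 360)) - 367162)/(-3591664 - 351312) = ((-757*1651 - 360/1087) - 367162)/(-3591664 - 351312) = ((-1249807 - 1*360/1087) - 367162)/(-3942976) = ((-1249807 - 360/1087) - 367162)*(-1/3942976) = (-1358540569/1087 - 367162)*(-1/3942976) = -1757645663/1087*(-1/3942976) = 1757645663/4286014912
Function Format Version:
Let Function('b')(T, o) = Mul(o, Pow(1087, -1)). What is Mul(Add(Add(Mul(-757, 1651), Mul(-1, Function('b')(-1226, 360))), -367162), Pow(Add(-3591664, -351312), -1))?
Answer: Rational(1757645663, 4286014912) ≈ 0.41009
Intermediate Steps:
Function('b')(T, o) = Mul(Rational(1, 1087), o) (Function('b')(T, o) = Mul(o, Rational(1, 1087)) = Mul(Rational(1, 1087), o))
Mul(Add(Add(Mul(-757, 1651), Mul(-1, Function('b')(-1226, 360))), -367162), Pow(Add(-3591664, -351312), -1)) = Mul(Add(Add(Mul(-757, 1651), Mul(-1, Mul(Rational(1, 1087), 360))), -367162), Pow(Add(-3591664, -351312), -1)) = Mul(Add(Add(-1249807, Mul(-1, Rational(360, 1087))), -367162), Pow(-3942976, -1)) = Mul(Add(Add(-1249807, Rational(-360, 1087)), -367162), Rational(-1, 3942976)) = Mul(Add(Rational(-1358540569, 1087), -367162), Rational(-1, 3942976)) = Mul(Rational(-1757645663, 1087), Rational(-1, 3942976)) = Rational(1757645663, 4286014912)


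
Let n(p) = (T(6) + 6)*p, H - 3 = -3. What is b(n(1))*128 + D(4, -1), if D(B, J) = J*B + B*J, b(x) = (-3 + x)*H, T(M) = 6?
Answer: -8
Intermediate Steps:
H = 0 (H = 3 - 3 = 0)
n(p) = 12*p (n(p) = (6 + 6)*p = 12*p)
b(x) = 0 (b(x) = (-3 + x)*0 = 0)
D(B, J) = 2*B*J (D(B, J) = B*J + B*J = 2*B*J)
b(n(1))*128 + D(4, -1) = 0*128 + 2*4*(-1) = 0 - 8 = -8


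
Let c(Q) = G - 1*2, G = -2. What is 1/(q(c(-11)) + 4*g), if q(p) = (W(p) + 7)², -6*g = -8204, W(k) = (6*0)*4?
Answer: 3/16555 ≈ 0.00018121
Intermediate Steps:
W(k) = 0 (W(k) = 0*4 = 0)
g = 4102/3 (g = -⅙*(-8204) = 4102/3 ≈ 1367.3)
c(Q) = -4 (c(Q) = -2 - 1*2 = -2 - 2 = -4)
q(p) = 49 (q(p) = (0 + 7)² = 7² = 49)
1/(q(c(-11)) + 4*g) = 1/(49 + 4*(4102/3)) = 1/(49 + 16408/3) = 1/(16555/3) = 3/16555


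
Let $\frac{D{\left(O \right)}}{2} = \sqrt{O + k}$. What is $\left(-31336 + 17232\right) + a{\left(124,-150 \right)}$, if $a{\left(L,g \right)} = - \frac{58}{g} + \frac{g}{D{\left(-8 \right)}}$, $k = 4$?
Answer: $- \frac{1057771}{75} + \frac{75 i}{2} \approx -14104.0 + 37.5 i$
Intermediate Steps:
$D{\left(O \right)} = 2 \sqrt{4 + O}$ ($D{\left(O \right)} = 2 \sqrt{O + 4} = 2 \sqrt{4 + O}$)
$a{\left(L,g \right)} = - \frac{58}{g} - \frac{i g}{4}$ ($a{\left(L,g \right)} = - \frac{58}{g} + \frac{g}{2 \sqrt{4 - 8}} = - \frac{58}{g} + \frac{g}{2 \sqrt{-4}} = - \frac{58}{g} + \frac{g}{2 \cdot 2 i} = - \frac{58}{g} + \frac{g}{4 i} = - \frac{58}{g} + g \left(- \frac{i}{4}\right) = - \frac{58}{g} - \frac{i g}{4}$)
$\left(-31336 + 17232\right) + a{\left(124,-150 \right)} = \left(-31336 + 17232\right) - \left(- \frac{29}{75} + \frac{1}{4} i \left(-150\right)\right) = -14104 + \left(\left(-58\right) \left(- \frac{1}{150}\right) + \frac{75 i}{2}\right) = -14104 + \left(\frac{29}{75} + \frac{75 i}{2}\right) = - \frac{1057771}{75} + \frac{75 i}{2}$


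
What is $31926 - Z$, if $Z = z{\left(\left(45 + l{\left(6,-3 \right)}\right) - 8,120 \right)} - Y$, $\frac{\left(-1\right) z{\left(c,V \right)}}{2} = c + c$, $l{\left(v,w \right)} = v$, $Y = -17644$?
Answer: $14454$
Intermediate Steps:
$z{\left(c,V \right)} = - 4 c$ ($z{\left(c,V \right)} = - 2 \left(c + c\right) = - 2 \cdot 2 c = - 4 c$)
$Z = 17472$ ($Z = - 4 \left(\left(45 + 6\right) - 8\right) - -17644 = - 4 \left(51 - 8\right) + 17644 = \left(-4\right) 43 + 17644 = -172 + 17644 = 17472$)
$31926 - Z = 31926 - 17472 = 14454$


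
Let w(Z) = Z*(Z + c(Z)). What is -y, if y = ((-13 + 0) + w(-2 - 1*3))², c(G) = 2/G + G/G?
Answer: -81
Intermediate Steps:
c(G) = 1 + 2/G (c(G) = 2/G + 1 = 1 + 2/G)
w(Z) = Z*(Z + (2 + Z)/Z)
y = 81 (y = ((-13 + 0) + (2 + (-2 - 1*3) + (-2 - 1*3)²))² = (-13 + (2 + (-2 - 3) + (-2 - 3)²))² = (-13 + (2 - 5 + (-5)²))² = (-13 + (2 - 5 + 25))² = (-13 + 22)² = 9² = 81)
-y = -1*81 = -81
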